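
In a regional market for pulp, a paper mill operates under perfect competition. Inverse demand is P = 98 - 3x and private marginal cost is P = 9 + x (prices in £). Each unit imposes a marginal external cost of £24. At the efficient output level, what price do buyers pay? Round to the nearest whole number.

P = £49

Social marginal cost = private MC + MEC = 33 + x.
Set SMC = demand: 33 + x = 98 - 3x → x* = 16.2500.
Consumer price on the demand curve at x*: 98 − 3×16.2500 = 49.2500.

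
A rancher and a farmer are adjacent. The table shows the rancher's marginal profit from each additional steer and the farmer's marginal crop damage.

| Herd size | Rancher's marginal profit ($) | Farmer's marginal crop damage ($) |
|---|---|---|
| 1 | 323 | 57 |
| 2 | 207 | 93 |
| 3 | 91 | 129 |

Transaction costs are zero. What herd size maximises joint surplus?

2

Bargaining reaches the level where marginal profit last exceeds marginal crop damage.
That holds through level 2 (207 ≥ 93) but not at 3 (91 < 129).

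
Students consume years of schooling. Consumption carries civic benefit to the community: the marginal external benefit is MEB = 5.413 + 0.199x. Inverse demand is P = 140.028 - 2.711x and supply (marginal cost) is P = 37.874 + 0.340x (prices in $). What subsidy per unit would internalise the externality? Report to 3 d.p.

subsidy = $12.919 per unit

Social marginal benefit = demand + MEB = 145.441 - 2.512x.
Set SMB = MC: 145.441 - 2.512x = 37.874 + 0.340x → x* = 37.7163.
The Pigouvian subsidy equals MEB at x*: 5.413 + 0.199×37.7163 = 12.9185.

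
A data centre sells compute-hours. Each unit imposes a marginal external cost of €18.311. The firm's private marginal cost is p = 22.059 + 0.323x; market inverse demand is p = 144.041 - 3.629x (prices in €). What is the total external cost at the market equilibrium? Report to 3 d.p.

€565.185

Market equilibrium (private): 22.059 + 0.323x = 144.041 - 3.629x → x_m = 30.8659.
Total external cost = MEC × x_m = 18.311 × 30.8659 = 565.1855.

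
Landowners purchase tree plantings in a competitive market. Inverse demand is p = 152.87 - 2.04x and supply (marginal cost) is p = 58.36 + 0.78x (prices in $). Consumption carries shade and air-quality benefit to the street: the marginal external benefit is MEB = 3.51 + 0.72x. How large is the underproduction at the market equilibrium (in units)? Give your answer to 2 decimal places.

13.16 units

Market equilibrium (private): 58.36 + 0.78x = 152.87 - 2.04x → x_m = 33.5142.
Social marginal benefit = demand + MEB = 156.38 - 1.32x.
Set SMB = MC: 156.38 - 1.32x = 58.36 + 0.78x → x* = 46.6762.
Gap = |33.5142 − 46.6762| = 13.1620.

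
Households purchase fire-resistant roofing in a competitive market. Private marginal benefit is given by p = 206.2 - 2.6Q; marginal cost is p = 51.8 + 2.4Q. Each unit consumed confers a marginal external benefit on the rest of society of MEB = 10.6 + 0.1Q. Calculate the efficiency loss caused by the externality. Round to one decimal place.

DWL = 19.1

Market equilibrium (private): 51.8 + 2.4Q = 206.2 - 2.6Q → Q_m = 30.8800.
Social marginal benefit = demand + MEB = 216.8 - 2.5Q.
Set SMB = MC: 216.8 - 2.5Q = 51.8 + 2.4Q → Q* = 33.6735.
The welfare-loss triangle has base |Q_m − Q*| and height MEB(Q_m) (the vertical gap between SMB and MC is zero at Q* and MEB at Q_m).
DWL = ½ × 2.7935 × 13.6880 = 19.1187.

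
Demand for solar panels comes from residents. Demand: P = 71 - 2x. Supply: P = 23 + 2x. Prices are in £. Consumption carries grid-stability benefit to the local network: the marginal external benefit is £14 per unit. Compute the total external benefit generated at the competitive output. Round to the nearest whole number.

£168

Market equilibrium (private): 23 + 2x = 71 - 2x → x_m = 12.0000.
Total external benefit = MEB × x_m = 14 × 12.0000 = 168.0000.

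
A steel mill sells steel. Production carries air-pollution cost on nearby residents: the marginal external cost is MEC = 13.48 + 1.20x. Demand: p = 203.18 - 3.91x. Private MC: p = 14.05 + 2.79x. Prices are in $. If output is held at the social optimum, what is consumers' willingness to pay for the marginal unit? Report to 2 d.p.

P = $116.24

Social marginal cost = private MC + MEC = 27.53 + 3.99x.
Set SMC = demand: 27.53 + 3.99x = 203.18 - 3.91x → x* = 22.2342.
Consumer price on the demand curve at x*: 203.18 − 3.91×22.2342 = 116.2443.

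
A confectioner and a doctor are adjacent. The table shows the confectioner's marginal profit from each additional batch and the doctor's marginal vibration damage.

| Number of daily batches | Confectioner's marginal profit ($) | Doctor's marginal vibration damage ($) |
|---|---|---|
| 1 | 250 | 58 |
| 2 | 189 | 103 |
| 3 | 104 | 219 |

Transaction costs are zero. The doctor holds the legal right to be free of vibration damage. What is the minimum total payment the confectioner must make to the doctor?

$161

Efficient level: marginal profit ≥ marginal vibration damage through level 2, so k* = 2.
With the doctor holding the right, the confectioner must at least compensate total damage at k*: 58 + 103 = 161.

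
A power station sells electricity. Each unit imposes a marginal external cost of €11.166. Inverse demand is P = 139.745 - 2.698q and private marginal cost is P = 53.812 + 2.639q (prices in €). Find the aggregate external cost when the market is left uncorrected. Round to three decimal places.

Market equilibrium (private): 53.812 + 2.639q = 139.745 - 2.698q → q_m = 16.1014.
Total external cost = MEC × q_m = 11.166 × 16.1014 = 179.7882.

€179.788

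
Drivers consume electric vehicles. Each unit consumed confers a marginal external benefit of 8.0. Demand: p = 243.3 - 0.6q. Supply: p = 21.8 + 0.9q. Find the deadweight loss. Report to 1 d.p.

DWL = 21.3

Market equilibrium (private): 21.8 + 0.9q = 243.3 - 0.6q → q_m = 147.6667.
Social marginal benefit = demand + MEB = 251.3 - 0.6q.
Set SMB = MC: 251.3 - 0.6q = 21.8 + 0.9q → q* = 153.0000.
The welfare-loss triangle has base |q_m − q*| and height MEB(q_m) (the vertical gap between SMB and MC is zero at q* and MEB at q_m).
DWL = ½ × 5.3333 × 8.0000 = 21.3332.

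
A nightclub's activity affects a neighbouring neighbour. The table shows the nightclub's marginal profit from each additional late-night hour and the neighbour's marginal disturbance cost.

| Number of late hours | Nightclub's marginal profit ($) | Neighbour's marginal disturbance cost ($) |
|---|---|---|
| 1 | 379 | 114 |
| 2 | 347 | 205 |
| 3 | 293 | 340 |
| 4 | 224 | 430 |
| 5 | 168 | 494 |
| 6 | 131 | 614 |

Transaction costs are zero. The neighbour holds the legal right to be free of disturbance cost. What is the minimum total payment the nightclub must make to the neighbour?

$319

Efficient level: marginal profit ≥ marginal disturbance cost through level 2, so k* = 2.
With the neighbour holding the right, the nightclub must at least compensate total damage at k*: 114 + 205 = 319.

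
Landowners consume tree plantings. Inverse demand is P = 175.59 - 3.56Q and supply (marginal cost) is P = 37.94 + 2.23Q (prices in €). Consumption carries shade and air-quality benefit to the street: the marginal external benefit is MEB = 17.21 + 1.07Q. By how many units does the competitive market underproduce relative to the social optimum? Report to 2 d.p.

9.04 units

Market equilibrium (private): 37.94 + 2.23Q = 175.59 - 3.56Q → Q_m = 23.7737.
Social marginal benefit = demand + MEB = 192.80 - 2.49Q.
Set SMB = MC: 192.80 - 2.49Q = 37.94 + 2.23Q → Q* = 32.8093.
Gap = |23.7737 − 32.8093| = 9.0356.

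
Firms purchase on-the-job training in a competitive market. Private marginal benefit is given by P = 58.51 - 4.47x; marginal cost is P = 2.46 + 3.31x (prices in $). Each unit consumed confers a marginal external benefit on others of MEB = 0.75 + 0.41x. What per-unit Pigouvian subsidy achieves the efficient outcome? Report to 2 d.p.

subsidy = $3.91 per unit

Social marginal benefit = demand + MEB = 59.26 - 4.06x.
Set SMB = MC: 59.26 - 4.06x = 2.46 + 3.31x → x* = 7.7069.
The Pigouvian subsidy equals MEB at x*: 0.75 + 0.41×7.7069 = 3.9098.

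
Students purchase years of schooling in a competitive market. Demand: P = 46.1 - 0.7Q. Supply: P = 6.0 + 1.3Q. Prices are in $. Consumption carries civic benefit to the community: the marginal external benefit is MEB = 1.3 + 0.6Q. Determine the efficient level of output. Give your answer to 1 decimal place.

Q* = 29.6

Social marginal benefit = demand + MEB = 47.4 - 0.1Q.
Set SMB = MC: 47.4 - 0.1Q = 6.0 + 1.3Q → Q* = 29.5714.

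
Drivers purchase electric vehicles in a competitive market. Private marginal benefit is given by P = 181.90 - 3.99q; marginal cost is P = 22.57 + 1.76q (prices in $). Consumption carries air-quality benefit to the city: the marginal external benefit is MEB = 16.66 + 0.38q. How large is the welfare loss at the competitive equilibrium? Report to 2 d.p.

DWL = $68.83

Market equilibrium (private): 22.57 + 1.76q = 181.90 - 3.99q → q_m = 27.7096.
Social marginal benefit = demand + MEB = 198.56 - 3.61q.
Set SMB = MC: 198.56 - 3.61q = 22.57 + 1.76q → q* = 32.7728.
The loss is the area between SMB and MC from q* to q_m; with linear curves that's a triangle of height MEB(q_m).
DWL = ½ × 5.0632 × 27.1896 = 68.8332.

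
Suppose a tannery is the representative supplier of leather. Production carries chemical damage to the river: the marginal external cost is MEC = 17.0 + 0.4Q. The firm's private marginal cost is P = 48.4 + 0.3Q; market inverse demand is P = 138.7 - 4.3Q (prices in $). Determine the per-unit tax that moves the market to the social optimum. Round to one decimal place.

Social marginal cost = private MC + MEC = 65.4 + 0.7Q.
Set SMC = demand: 65.4 + 0.7Q = 138.7 - 4.3Q → Q* = 14.6600.
The Pigouvian tax equals MEC at Q*: 17.0 + 0.4×14.6600 = 22.8640.

tax = $22.9 per unit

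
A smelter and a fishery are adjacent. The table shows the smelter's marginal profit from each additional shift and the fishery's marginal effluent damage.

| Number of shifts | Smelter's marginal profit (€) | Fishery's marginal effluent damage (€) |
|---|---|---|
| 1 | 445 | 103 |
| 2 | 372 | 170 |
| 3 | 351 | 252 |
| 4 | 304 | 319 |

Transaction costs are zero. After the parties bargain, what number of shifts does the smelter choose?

Bargaining reaches the level where marginal profit last exceeds marginal effluent damage.
That holds through level 3 (351 ≥ 252) but not at 4 (304 < 319).

3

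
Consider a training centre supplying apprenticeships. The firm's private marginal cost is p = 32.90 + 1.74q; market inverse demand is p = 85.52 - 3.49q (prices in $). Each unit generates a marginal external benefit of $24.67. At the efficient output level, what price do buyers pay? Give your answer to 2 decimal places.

P = $33.94

Social marginal cost = private MC − MEB = 8.23 + 1.74q.
Set SMC = demand: 8.23 + 1.74q = 85.52 - 3.49q → q* = 14.7782.
Consumer price on the demand curve at q*: 85.52 − 3.49×14.7782 = 33.9441.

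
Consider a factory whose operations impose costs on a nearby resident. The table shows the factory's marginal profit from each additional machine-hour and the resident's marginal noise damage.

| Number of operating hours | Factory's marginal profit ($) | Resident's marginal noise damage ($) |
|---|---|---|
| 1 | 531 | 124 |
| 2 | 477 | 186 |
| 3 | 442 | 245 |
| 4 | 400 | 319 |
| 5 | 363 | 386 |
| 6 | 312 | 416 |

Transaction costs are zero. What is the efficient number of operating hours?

Bargaining reaches the level where marginal profit last exceeds marginal noise damage.
That holds through level 4 (400 ≥ 319) but not at 5 (363 < 386).

4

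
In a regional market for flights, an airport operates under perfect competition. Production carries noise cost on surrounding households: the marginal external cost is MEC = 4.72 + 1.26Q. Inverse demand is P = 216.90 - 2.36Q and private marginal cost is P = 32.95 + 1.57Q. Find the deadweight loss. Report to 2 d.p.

DWL = 390.87

Market equilibrium (private): 32.95 + 1.57Q = 216.90 - 2.36Q → Q_m = 46.8066.
Social marginal cost = private MC + MEC = 37.67 + 2.83Q.
Set SMC = demand: 37.67 + 2.83Q = 216.90 - 2.36Q → Q* = 34.5337.
Between Q* and Q_m the wedge SMC − demand runs linearly from 0 to MEC(Q_m), so the loss is a triangle.
DWL = ½ × 12.2729 × 63.6963 = 390.8692.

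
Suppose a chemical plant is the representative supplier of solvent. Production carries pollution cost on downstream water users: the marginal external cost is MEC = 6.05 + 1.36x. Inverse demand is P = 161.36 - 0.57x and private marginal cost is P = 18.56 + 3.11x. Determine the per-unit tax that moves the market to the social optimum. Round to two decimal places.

Social marginal cost = private MC + MEC = 24.61 + 4.47x.
Set SMC = demand: 24.61 + 4.47x = 161.36 - 0.57x → x* = 27.1329.
The Pigouvian tax equals MEC at x*: 6.05 + 1.36×27.1329 = 42.9507.

tax = 42.95 per unit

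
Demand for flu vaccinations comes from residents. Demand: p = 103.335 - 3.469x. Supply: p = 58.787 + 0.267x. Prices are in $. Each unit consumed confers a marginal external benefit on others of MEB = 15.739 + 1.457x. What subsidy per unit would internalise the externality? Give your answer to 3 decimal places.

subsidy = $54.281 per unit

Social marginal benefit = demand + MEB = 119.074 - 2.012x.
Set SMB = MC: 119.074 - 2.012x = 58.787 + 0.267x → x* = 26.4533.
The Pigouvian subsidy equals MEB at x*: 15.739 + 1.457×26.4533 = 54.2815.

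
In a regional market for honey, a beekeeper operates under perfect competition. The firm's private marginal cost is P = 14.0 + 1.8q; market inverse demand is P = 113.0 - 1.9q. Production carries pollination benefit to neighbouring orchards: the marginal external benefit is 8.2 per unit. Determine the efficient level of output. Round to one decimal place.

q* = 29.0

Social marginal cost = private MC − MEB = 5.8 + 1.8q.
Set SMC = demand: 5.8 + 1.8q = 113.0 - 1.9q → q* = 28.9730.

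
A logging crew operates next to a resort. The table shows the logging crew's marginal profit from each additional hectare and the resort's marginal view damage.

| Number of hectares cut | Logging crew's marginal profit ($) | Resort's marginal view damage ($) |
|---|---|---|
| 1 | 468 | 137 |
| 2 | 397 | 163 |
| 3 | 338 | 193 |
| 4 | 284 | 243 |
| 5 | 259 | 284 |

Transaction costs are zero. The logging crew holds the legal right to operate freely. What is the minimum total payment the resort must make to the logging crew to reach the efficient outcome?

Left alone the logging crew would choose level 5 (marginal profit stays positive).
Efficient level: k* = 4 (marginal profit ≥ marginal view damage through 4).
The resort must at least cover the logging crew's forgone profit from cutting 5→4: 259 = 259.

$259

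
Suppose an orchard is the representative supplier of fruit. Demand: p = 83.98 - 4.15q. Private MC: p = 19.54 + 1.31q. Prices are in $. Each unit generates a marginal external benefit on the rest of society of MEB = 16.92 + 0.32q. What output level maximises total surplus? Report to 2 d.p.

q* = 15.83

Social marginal cost = private MC − MEB = 2.62 + 0.99q.
Set SMC = demand: 2.62 + 0.99q = 83.98 - 4.15q → q* = 15.8288.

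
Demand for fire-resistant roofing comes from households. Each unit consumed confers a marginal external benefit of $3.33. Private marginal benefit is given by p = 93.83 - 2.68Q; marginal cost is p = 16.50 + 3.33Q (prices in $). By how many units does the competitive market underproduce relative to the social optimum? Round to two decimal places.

Market equilibrium (private): 16.50 + 3.33Q = 93.83 - 2.68Q → Q_m = 12.8669.
Social marginal benefit = demand + MEB = 97.16 - 2.68Q.
Set SMB = MC: 97.16 - 2.68Q = 16.50 + 3.33Q → Q* = 13.4210.
Gap = |12.8669 − 13.4210| = 0.5541.

0.55 units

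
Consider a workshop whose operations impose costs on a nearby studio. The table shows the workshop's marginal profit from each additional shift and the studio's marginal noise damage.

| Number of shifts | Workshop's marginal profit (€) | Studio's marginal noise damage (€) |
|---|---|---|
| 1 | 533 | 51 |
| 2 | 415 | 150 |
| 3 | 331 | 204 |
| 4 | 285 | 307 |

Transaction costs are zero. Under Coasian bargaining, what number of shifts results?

Bargaining reaches the level where marginal profit last exceeds marginal noise damage.
That holds through level 3 (331 ≥ 204) but not at 4 (285 < 307).

3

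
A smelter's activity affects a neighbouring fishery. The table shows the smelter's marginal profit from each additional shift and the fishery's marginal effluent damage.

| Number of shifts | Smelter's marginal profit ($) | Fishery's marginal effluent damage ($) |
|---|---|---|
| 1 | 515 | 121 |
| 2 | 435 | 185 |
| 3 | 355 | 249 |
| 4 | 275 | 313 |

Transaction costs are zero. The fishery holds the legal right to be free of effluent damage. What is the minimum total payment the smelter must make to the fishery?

Efficient level: marginal profit ≥ marginal effluent damage through level 3, so k* = 3.
With the fishery holding the right, the smelter must at least compensate total damage at k*: 121 + 185 + 249 = 555.

$555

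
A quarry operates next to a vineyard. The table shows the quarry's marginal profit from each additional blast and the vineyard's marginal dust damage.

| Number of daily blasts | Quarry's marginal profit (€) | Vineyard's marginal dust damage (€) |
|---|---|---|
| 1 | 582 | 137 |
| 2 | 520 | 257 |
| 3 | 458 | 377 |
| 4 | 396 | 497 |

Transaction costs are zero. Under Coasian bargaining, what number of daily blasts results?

Bargaining reaches the level where marginal profit last exceeds marginal dust damage.
That holds through level 3 (458 ≥ 377) but not at 4 (396 < 497).

3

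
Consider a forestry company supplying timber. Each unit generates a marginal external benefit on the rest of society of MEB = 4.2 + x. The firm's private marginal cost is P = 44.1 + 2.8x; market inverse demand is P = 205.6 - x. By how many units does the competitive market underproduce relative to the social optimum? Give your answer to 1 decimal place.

16.7 units

Market equilibrium (private): 44.1 + 2.8x = 205.6 - x → x_m = 42.5000.
Social marginal cost = private MC − MEB = 39.9 + 1.8x.
Set SMC = demand: 39.9 + 1.8x = 205.6 - x → x* = 59.1786.
Gap = |42.5000 − 59.1786| = 16.6786.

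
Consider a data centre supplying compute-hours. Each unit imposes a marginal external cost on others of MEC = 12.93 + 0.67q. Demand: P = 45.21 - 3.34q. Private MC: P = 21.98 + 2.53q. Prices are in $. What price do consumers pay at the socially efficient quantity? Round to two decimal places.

Social marginal cost = private MC + MEC = 34.91 + 3.20q.
Set SMC = demand: 34.91 + 3.20q = 45.21 - 3.34q → q* = 1.5749.
Consumer price on the demand curve at q*: 45.21 − 3.34×1.5749 = 39.9498.

P = $39.95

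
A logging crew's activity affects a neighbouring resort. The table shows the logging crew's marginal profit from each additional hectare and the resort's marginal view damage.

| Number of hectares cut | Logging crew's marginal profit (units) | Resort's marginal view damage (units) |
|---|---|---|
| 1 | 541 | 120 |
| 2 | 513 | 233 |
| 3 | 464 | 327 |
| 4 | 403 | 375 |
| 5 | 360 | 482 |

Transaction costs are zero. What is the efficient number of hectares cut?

4

Bargaining reaches the level where marginal profit last exceeds marginal view damage.
That holds through level 4 (403 ≥ 375) but not at 5 (360 < 482).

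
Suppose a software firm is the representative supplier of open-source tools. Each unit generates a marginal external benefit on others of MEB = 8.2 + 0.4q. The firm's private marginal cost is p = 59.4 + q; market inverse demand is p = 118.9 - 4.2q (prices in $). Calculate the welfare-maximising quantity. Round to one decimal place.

Social marginal cost = private MC − MEB = 51.2 + 0.6q.
Set SMC = demand: 51.2 + 0.6q = 118.9 - 4.2q → q* = 14.1042.

q* = 14.1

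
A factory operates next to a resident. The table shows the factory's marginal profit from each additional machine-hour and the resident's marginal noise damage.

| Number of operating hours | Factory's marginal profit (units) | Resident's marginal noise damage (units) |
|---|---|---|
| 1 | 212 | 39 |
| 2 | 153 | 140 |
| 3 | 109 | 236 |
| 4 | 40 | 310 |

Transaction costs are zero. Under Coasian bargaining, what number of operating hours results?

2

Bargaining reaches the level where marginal profit last exceeds marginal noise damage.
That holds through level 2 (153 ≥ 140) but not at 3 (109 < 236).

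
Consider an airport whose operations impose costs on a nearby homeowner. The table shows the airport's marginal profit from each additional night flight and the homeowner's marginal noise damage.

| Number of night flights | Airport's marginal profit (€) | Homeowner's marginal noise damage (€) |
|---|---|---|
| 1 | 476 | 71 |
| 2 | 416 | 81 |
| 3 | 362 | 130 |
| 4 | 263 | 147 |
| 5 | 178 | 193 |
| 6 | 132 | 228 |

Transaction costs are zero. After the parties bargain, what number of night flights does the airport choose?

4

Bargaining reaches the level where marginal profit last exceeds marginal noise damage.
That holds through level 4 (263 ≥ 147) but not at 5 (178 < 193).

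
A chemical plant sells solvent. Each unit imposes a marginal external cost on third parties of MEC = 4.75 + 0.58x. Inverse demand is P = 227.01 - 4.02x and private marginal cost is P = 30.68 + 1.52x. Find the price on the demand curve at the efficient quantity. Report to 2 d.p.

P = 101.17

Social marginal cost = private MC + MEC = 35.43 + 2.10x.
Set SMC = demand: 35.43 + 2.10x = 227.01 - 4.02x → x* = 31.3039.
Consumer price on the demand curve at x*: 227.01 − 4.02×31.3039 = 101.1683.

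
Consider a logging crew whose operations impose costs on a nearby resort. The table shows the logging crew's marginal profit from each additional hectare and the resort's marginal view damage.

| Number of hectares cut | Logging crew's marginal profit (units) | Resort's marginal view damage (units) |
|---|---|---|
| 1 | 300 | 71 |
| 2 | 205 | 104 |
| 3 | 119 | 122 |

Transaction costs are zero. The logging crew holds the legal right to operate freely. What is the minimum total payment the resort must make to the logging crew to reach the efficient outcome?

Left alone the logging crew would choose level 3 (marginal profit stays positive).
Efficient level: k* = 2 (marginal profit ≥ marginal view damage through 2).
The resort must at least cover the logging crew's forgone profit from cutting 3→2: 119 = 119.

119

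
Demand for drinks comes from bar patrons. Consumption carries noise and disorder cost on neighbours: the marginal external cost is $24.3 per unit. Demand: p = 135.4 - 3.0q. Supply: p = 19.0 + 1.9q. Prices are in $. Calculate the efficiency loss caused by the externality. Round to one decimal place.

DWL = $60.3

Market equilibrium (private): 19.0 + 1.9q = 135.4 - 3.0q → q_m = 23.7551.
Social marginal benefit = demand − MEC = 111.1 - 3.0q.
Set SMB = MC: 111.1 - 3.0q = 19.0 + 1.9q → q* = 18.7959.
Height of the DWL triangle at q_m is MC(q_m) − SMB(q_m) = MEC(q_m) = 24.3000.
DWL = ½ × 4.9592 × 24.3000 = 60.2543.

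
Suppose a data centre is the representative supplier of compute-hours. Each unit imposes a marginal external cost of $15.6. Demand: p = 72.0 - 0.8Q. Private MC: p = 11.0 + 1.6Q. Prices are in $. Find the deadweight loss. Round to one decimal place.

Market equilibrium (private): 11.0 + 1.6Q = 72.0 - 0.8Q → Q_m = 25.4167.
Social marginal cost = private MC + MEC = 26.6 + 1.6Q.
Set SMC = demand: 26.6 + 1.6Q = 72.0 - 0.8Q → Q* = 18.9167.
Height of the DWL triangle at Q_m is SMC(Q_m) − demand(Q_m) = MEC(Q_m) = 15.6000.
DWL = ½ × 6.5000 × 15.6000 = 50.7000.

DWL = $50.7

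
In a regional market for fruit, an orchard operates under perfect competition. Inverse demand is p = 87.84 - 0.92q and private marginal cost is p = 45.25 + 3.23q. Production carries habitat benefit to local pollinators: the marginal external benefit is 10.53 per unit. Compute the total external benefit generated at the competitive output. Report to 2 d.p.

Market equilibrium (private): 45.25 + 3.23q = 87.84 - 0.92q → q_m = 10.2627.
Total external benefit = MEB × q_m = 10.53 × 10.2627 = 108.0662.

108.07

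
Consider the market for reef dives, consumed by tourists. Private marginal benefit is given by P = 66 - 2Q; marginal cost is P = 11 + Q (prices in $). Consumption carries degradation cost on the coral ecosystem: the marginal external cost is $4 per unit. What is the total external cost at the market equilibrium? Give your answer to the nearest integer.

$73

Market equilibrium (private): 11 + Q = 66 - 2Q → Q_m = 18.3333.
Total external cost = MEC × Q_m = 4 × 18.3333 = 73.3332.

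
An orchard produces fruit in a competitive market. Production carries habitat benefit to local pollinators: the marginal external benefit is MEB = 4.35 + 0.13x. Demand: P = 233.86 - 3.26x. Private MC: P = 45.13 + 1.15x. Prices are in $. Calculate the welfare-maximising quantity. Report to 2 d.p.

Social marginal cost = private MC − MEB = 40.78 + 1.02x.
Set SMC = demand: 40.78 + 1.02x = 233.86 - 3.26x → x* = 45.1121.

x* = 45.11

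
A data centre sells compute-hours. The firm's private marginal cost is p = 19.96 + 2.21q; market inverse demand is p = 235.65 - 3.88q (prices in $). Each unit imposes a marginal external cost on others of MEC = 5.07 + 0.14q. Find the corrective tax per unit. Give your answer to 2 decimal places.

tax = $9.80 per unit

Social marginal cost = private MC + MEC = 25.03 + 2.35q.
Set SMC = demand: 25.03 + 2.35q = 235.65 - 3.88q → q* = 33.8074.
The Pigouvian tax equals MEC at q*: 5.07 + 0.14×33.8074 = 9.8030.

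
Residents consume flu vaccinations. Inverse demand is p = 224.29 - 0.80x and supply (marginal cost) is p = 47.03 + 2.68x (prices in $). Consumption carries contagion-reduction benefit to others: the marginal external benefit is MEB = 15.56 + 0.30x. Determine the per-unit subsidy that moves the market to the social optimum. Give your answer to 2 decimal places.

Social marginal benefit = demand + MEB = 239.85 - 0.50x.
Set SMB = MC: 239.85 - 0.50x = 47.03 + 2.68x → x* = 60.6352.
The Pigouvian subsidy equals MEB at x*: 15.56 + 0.30×60.6352 = 33.7506.

subsidy = $33.75 per unit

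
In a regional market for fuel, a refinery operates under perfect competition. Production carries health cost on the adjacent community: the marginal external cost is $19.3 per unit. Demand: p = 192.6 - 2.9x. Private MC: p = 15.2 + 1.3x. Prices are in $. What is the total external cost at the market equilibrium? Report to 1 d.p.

$815.2

Market equilibrium (private): 15.2 + 1.3x = 192.6 - 2.9x → x_m = 42.2381.
Total external cost = MEC × x_m = 19.3 × 42.2381 = 815.1953.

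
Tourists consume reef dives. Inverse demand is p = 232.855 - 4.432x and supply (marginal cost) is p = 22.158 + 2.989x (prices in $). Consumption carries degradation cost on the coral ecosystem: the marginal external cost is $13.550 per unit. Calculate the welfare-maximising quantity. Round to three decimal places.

Social marginal benefit = demand − MEC = 219.305 - 4.432x.
Set SMB = MC: 219.305 - 4.432x = 22.158 + 2.989x → x* = 26.5661.

x* = 26.566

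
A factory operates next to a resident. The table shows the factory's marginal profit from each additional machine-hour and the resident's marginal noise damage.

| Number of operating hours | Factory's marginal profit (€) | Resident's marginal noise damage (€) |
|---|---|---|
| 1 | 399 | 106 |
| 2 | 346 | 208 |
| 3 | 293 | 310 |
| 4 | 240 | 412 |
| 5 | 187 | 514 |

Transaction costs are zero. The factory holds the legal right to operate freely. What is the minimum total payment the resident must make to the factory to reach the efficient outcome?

€720

Left alone the factory would choose level 5 (marginal profit stays positive).
Efficient level: k* = 2 (marginal profit ≥ marginal noise damage through 2).
The resident must at least cover the factory's forgone profit from cutting 5→2: 293 + 240 + 187 = 720.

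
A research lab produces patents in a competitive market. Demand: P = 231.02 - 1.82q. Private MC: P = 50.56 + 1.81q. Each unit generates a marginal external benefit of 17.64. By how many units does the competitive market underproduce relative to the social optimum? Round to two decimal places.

Market equilibrium (private): 50.56 + 1.81q = 231.02 - 1.82q → q_m = 49.7135.
Social marginal cost = private MC − MEB = 32.92 + 1.81q.
Set SMC = demand: 32.92 + 1.81q = 231.02 - 1.82q → q* = 54.5730.
Gap = |49.7135 − 54.5730| = 4.8595.

4.86 units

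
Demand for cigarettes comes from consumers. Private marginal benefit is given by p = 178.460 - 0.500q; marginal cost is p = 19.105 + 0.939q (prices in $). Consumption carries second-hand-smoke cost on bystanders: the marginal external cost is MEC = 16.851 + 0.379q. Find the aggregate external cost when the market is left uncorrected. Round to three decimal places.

$4189.990

Market equilibrium (private): 19.105 + 0.939q = 178.460 - 0.500q → q_m = 110.7401.
Total external cost = ∫₀^{q_m} (16.851 + 0.379q) dq = 16.851×110.7401 + ½×0.379×110.7401² = 4189.9900.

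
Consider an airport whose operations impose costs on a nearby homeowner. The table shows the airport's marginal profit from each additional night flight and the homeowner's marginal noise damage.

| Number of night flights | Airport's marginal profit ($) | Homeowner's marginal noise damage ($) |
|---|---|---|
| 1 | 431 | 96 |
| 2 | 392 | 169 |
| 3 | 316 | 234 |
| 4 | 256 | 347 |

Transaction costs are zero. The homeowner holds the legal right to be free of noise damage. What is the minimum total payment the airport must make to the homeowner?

Efficient level: marginal profit ≥ marginal noise damage through level 3, so k* = 3.
With the homeowner holding the right, the airport must at least compensate total damage at k*: 96 + 169 + 234 = 499.

$499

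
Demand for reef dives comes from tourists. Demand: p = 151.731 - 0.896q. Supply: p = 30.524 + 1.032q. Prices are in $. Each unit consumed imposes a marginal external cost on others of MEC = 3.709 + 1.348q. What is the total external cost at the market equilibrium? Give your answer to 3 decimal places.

$2896.970

Market equilibrium (private): 30.524 + 1.032q = 151.731 - 0.896q → q_m = 62.8667.
Total external cost = ∫₀^{q_m} (3.709 + 1.348q) dq = 3.709×62.8667 + ½×1.348×62.8667² = 2896.9702.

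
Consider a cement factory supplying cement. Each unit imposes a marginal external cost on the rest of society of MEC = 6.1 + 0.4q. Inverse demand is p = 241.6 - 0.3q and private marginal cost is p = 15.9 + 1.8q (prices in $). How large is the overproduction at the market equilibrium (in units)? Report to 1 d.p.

19.6 units

Market equilibrium (private): 15.9 + 1.8q = 241.6 - 0.3q → q_m = 107.4762.
Social marginal cost = private MC + MEC = 22.0 + 2.2q.
Set SMC = demand: 22.0 + 2.2q = 241.6 - 0.3q → q* = 87.8400.
Gap = |107.4762 − 87.8400| = 19.6362.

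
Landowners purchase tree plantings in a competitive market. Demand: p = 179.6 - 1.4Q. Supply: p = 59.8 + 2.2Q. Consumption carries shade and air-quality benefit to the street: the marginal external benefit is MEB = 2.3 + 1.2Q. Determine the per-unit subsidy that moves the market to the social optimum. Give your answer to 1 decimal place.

subsidy = 63.4 per unit

Social marginal benefit = demand + MEB = 181.9 - 0.2Q.
Set SMB = MC: 181.9 - 0.2Q = 59.8 + 2.2Q → Q* = 50.8750.
The Pigouvian subsidy equals MEB at Q*: 2.3 + 1.2×50.8750 = 63.3500.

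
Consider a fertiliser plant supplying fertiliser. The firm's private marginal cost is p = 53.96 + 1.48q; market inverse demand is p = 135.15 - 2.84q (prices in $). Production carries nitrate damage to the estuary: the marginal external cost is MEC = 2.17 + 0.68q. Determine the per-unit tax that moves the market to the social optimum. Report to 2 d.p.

Social marginal cost = private MC + MEC = 56.13 + 2.16q.
Set SMC = demand: 56.13 + 2.16q = 135.15 - 2.84q → q* = 15.8040.
The Pigouvian tax equals MEC at q*: 2.17 + 0.68×15.8040 = 12.9167.

tax = $12.92 per unit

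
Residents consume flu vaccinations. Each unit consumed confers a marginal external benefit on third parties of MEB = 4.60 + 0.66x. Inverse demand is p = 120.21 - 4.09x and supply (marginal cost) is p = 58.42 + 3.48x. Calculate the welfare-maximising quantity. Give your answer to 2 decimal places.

Social marginal benefit = demand + MEB = 124.81 - 3.43x.
Set SMB = MC: 124.81 - 3.43x = 58.42 + 3.48x → x* = 9.6078.

x* = 9.61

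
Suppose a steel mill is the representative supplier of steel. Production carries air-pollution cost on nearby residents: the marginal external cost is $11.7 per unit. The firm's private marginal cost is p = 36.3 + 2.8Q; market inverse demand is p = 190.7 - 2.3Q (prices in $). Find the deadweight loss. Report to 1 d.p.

DWL = $13.4

Market equilibrium (private): 36.3 + 2.8Q = 190.7 - 2.3Q → Q_m = 30.2745.
Social marginal cost = private MC + MEC = 48.0 + 2.8Q.
Set SMC = demand: 48.0 + 2.8Q = 190.7 - 2.3Q → Q* = 27.9804.
The welfare-loss triangle has base |Q_m − Q*| and height MEC(Q_m) (the vertical gap between SMC and demand is zero at Q* and MEC at Q_m).
DWL = ½ × 2.2941 × 11.7000 = 13.4205.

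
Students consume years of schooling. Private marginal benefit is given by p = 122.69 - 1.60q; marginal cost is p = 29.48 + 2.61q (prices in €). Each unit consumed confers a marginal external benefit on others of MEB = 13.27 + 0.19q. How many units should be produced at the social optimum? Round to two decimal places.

q* = 26.49

Social marginal benefit = demand + MEB = 135.96 - 1.41q.
Set SMB = MC: 135.96 - 1.41q = 29.48 + 2.61q → q* = 26.4876.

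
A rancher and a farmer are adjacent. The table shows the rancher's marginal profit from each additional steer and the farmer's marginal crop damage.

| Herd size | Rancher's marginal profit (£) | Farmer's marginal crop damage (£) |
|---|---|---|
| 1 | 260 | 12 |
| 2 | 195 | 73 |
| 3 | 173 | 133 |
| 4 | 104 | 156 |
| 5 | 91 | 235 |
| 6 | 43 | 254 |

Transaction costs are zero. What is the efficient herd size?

3

Bargaining reaches the level where marginal profit last exceeds marginal crop damage.
That holds through level 3 (173 ≥ 133) but not at 4 (104 < 156).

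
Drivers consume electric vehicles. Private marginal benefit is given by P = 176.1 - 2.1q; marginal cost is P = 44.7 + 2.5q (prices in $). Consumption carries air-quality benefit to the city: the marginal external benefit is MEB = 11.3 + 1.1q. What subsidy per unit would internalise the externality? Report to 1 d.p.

subsidy = $56.1 per unit

Social marginal benefit = demand + MEB = 187.4 - q.
Set SMB = MC: 187.4 - q = 44.7 + 2.5q → q* = 40.7714.
The Pigouvian subsidy equals MEB at q*: 11.3 + 1.1×40.7714 = 56.1485.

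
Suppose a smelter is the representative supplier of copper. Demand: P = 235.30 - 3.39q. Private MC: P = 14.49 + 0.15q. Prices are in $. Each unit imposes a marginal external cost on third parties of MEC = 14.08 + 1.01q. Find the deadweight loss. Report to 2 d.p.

DWL = $652.88

Market equilibrium (private): 14.49 + 0.15q = 235.30 - 3.39q → q_m = 62.3757.
Social marginal cost = private MC + MEC = 28.57 + 1.16q.
Set SMC = demand: 28.57 + 1.16q = 235.30 - 3.39q → q* = 45.4352.
Between q* and q_m the wedge SMC − demand runs linearly from 0 to MEC(q_m), so the loss is a triangle.
DWL = ½ × 16.9405 × 77.0795 = 652.8826.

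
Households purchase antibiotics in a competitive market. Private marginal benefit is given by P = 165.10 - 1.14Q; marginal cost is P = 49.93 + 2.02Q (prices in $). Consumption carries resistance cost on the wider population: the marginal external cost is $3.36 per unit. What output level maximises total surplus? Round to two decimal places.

Q* = 35.38

Social marginal benefit = demand − MEC = 161.74 - 1.14Q.
Set SMB = MC: 161.74 - 1.14Q = 49.93 + 2.02Q → Q* = 35.3829.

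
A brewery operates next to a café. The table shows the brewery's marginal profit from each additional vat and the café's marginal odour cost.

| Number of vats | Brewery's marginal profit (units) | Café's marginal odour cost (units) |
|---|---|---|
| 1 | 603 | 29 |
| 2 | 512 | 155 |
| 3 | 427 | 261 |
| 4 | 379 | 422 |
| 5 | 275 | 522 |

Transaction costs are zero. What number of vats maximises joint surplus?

3

Bargaining reaches the level where marginal profit last exceeds marginal odour cost.
That holds through level 3 (427 ≥ 261) but not at 4 (379 < 422).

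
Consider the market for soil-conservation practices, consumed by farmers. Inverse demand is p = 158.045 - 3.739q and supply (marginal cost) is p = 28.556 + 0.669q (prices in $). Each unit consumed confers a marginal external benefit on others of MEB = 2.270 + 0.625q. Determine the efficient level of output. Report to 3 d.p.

Social marginal benefit = demand + MEB = 160.315 - 3.114q.
Set SMB = MC: 160.315 - 3.114q = 28.556 + 0.669q → q* = 34.8292.

q* = 34.829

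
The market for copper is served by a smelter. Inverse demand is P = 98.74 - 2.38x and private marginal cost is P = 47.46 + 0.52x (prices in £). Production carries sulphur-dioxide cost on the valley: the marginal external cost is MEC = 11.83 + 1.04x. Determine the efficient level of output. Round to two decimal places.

x* = 10.01

Social marginal cost = private MC + MEC = 59.29 + 1.56x.
Set SMC = demand: 59.29 + 1.56x = 98.74 - 2.38x → x* = 10.0127.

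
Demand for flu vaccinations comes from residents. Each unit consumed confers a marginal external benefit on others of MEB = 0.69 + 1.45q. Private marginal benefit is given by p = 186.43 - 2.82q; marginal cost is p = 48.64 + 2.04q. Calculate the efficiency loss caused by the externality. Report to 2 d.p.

DWL = 256.20

Market equilibrium (private): 48.64 + 2.04q = 186.43 - 2.82q → q_m = 28.3519.
Social marginal benefit = demand + MEB = 187.12 - 1.37q.
Set SMB = MC: 187.12 - 1.37q = 48.64 + 2.04q → q* = 40.6100.
Height of the DWL triangle at q_m is SMB(q_m) − MC(q_m) = MEB(q_m) = 41.8002.
DWL = ½ × 12.2581 × 41.8002 = 256.1955.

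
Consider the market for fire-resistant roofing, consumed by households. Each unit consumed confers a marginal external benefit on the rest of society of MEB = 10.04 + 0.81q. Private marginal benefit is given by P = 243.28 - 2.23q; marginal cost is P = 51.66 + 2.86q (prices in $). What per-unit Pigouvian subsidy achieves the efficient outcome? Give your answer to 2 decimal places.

Social marginal benefit = demand + MEB = 253.32 - 1.42q.
Set SMB = MC: 253.32 - 1.42q = 51.66 + 2.86q → q* = 47.1168.
The Pigouvian subsidy equals MEB at q*: 10.04 + 0.81×47.1168 = 48.2046.

subsidy = $48.20 per unit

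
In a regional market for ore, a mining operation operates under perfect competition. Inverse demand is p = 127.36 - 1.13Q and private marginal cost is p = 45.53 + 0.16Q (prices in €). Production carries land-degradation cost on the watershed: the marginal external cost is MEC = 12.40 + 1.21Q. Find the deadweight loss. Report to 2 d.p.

Market equilibrium (private): 45.53 + 0.16Q = 127.36 - 1.13Q → Q_m = 63.4341.
Social marginal cost = private MC + MEC = 57.93 + 1.37Q.
Set SMC = demand: 57.93 + 1.37Q = 127.36 - 1.13Q → Q* = 27.7720.
The loss is the area between SMC and demand from Q* to Q_m; with linear curves that's a triangle of height MEC(Q_m).
DWL = ½ × 35.6621 × 89.1553 = 1589.7326.

DWL = €1589.73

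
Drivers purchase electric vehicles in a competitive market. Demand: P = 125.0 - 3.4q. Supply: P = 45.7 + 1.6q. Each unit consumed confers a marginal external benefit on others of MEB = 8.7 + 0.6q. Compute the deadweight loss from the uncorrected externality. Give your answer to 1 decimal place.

Market equilibrium (private): 45.7 + 1.6q = 125.0 - 3.4q → q_m = 15.8600.
Social marginal benefit = demand + MEB = 133.7 - 2.8q.
Set SMB = MC: 133.7 - 2.8q = 45.7 + 1.6q → q* = 20.0000.
Height of the DWL triangle at q_m is SMB(q_m) − MC(q_m) = MEB(q_m) = 18.2160.
DWL = ½ × 4.1400 × 18.2160 = 37.7071.

DWL = 37.7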